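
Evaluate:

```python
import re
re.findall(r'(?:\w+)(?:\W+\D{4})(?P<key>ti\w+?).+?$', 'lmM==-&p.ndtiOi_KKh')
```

['tiO']

The pattern matches one or more of a word character (non-capturing group); then one or more of a non-word character, then exactly 4 of a non-digit (non-capturing group); then the literal 'ti', then one or more of a word character (lazy) (captured as 'key'); then one or more of any character (lazy); then anchored at the end.
Because the quantifier is non-greedy, it stops expanding at the earliest point where the rest of the pattern can succeed.
Scanning left to right: at [0:19] match 'lmM==-&p.ndtiOi_KKh', group 1 = 'tiO'.
With a single group, `findall` returns only what that group captured — 1 item.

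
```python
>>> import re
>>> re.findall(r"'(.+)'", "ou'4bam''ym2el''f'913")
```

["4bam''ym2el''f"]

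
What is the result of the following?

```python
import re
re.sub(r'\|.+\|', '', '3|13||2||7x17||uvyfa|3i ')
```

'33i '

Each match is replaced by ''.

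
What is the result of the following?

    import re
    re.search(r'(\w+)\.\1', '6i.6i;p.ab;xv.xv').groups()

The match spans [0:5] → '6i.6i'.
Captured: group 1 = '6i'.

('6i',)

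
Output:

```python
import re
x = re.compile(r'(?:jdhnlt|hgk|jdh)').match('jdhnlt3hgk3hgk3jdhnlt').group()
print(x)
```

The regex engine tests alternatives in the order written; an earlier branch that matches wins even if a later one would match more.
`match` is anchored at position 0; if the pattern doesn't fit there, it returns None.
The match spans [0:6] → 'jdhnlt'.

jdhnlt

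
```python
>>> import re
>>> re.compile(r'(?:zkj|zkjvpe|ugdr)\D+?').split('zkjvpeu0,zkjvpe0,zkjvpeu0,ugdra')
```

Alternation isn't longest-match — the leftmost alternative that fits at this position is chosen.
Matches to split on: at [0:4] → 'zkjv'; at [9:13] → 'zkjv'; at [17:21] → 'zkjv'; at [26:31] → 'ugdra'.
`split` removes every match and returns the 5 fragments in between.

['', 'peu0,', 'pe0,', 'peu0,', '']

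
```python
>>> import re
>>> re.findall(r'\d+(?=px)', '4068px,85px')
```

Because the assertion is zero-width, the text it checks is not consumed and won't appear in the result.
Walking the string: at [0:4] → '4068'; at [7:9] → '85'.
No capturing groups, so `findall` returns the 2 full match strings.

['4068', '85']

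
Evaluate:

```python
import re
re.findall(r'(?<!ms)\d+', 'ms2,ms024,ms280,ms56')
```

['24', '80', '6']

A negative assertion filters positions out without eating any characters.
Since nothing is captured, `findall` lists the 3 matched substrings directly.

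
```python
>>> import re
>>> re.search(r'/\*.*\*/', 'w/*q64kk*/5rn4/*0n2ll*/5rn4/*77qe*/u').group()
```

The match spans [1:35] → '/*q64kk*/5rn4/*0n2ll*/5rn4/*77qe*/'.

'/*q64kk*/5rn4/*0n2ll*/5rn4/*77qe*/'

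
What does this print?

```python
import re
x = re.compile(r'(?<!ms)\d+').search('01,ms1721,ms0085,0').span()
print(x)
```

(0, 2)

Because the assertion is negative and zero-width, positions next to the forbidden text are skipped.
The match spans [0:2] → '01'.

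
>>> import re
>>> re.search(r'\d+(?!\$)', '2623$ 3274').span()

(0, 3)

Because the assertion is negative and zero-width, positions next to the forbidden text are skipped.
Unlike `match`, `search` isn't anchored — it looks for the pattern anywhere in the string.
The match spans [0:3] → '262'.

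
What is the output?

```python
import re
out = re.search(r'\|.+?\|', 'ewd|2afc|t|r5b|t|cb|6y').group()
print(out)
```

Unlike `match`, `search` isn't anchored — it looks for the pattern anywhere in the string.
The match spans [3:9] → '|2afc|'.

|2afc|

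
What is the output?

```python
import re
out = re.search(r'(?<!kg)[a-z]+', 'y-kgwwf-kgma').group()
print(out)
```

A negative assertion filters positions out without eating any characters.
The match spans [0:1] → 'y'.

y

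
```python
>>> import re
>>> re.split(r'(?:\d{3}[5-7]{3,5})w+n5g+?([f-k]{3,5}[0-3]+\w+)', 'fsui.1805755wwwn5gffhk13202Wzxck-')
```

This matches exactly 3 of a digit, then 3 to 5 of a character in [5-7] (non-capturing group); then one or more of a literal 'w', then the literal 'n5', then one or more of a literal 'g' (lazy); then 3 to 5 of a character in [f-k], then one or more of a character in [0-3], then one or more of a word character (captured).
Matches to split on: at [5:32] → '1805755wwwn5gffhk13202Wzxck'.
With a capturing group present, the delimiter's captured portion is kept in the result list.

['fsui.', 'ffhk13202Wzxck', '-']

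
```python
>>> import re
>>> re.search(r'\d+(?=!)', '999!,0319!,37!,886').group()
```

The positive lookaround only admits positions where the adjacent text matches; those characters stay outside the span.
The match spans [0:3] → '999'.

'999'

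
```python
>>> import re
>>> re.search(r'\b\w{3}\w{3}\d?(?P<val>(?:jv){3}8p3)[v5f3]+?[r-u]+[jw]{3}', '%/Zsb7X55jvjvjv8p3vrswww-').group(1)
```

'jvjvjv8p3'

The pattern matches a word boundary (`\b`, zero-width); then exactly 3 of a word character, then exactly 3 of a word character; then optionally a digit; then the literal 'jv' repeated 3 times, then the literal '8p3' (captured as 'val'); then one or more of one of [v5f3] (lazy); then one or more of a character in [r-u], then exactly 3 of one of [jw].
`re.search` scans for the first position where the pattern succeeds.
The match spans [2:24] → 'Zsb7X55jvjvjv8p3vrswww'.
Captured: group 1 = 'jvjvjv8p3'.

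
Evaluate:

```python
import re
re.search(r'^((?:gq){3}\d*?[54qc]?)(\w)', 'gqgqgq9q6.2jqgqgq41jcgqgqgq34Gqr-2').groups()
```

The pattern matches anchored at the start of the string; then the literal 'gq' repeated 3 times, then zero or more of a digit (lazy), then optionally one of [54qc] (captured); then a word character (captured).
Lazy quantifiers expand one character at a time until the remainder of the pattern can match.
`re.search` scans for the first position where the pattern succeeds.
The match spans [0:7] → 'gqgqgq9'.
Captured: group 1 = 'gqgqgq', group 2 = '9'.

('gqgqgq', '9')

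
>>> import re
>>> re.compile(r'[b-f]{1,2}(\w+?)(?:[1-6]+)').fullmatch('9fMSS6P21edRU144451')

None

The pattern matches 1 to 2 of a character in [b-f]; then one or more of a word character (lazy) (captured); then one or more of a character in [1-6] (non-capturing group).
`re.fullmatch` is like wrapping the pattern in `^…$` (in single-line mode).
Here the pattern can't cover the whole string, so the call returns None.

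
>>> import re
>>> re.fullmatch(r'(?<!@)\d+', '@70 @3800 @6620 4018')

A negative assertion filters positions out without eating any characters.
For `fullmatch`, every character of the input must be accounted for by the pattern.
Here the pattern can't cover the whole string, so the call returns None.

None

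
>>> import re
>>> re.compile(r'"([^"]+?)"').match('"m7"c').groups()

With `match`, the pattern is implicitly anchored at the beginning.
The match spans [0:4] → '"m7"'.
Captured: group 1 = 'm7'.

('m7',)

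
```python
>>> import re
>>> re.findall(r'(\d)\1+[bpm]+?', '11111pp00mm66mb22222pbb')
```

['1', '0', '6', '2']

`\1` is not a pattern — it's the concrete string captured by group 1, re-applied verbatim.
With a single group, `findall` returns only what that group captured — 4 items.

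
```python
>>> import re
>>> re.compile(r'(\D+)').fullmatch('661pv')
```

None

For `fullmatch`, every character of the input must be accounted for by the pattern.
Here the string isn't matched end-to-end, so the call returns None.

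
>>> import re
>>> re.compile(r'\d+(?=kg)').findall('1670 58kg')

Because the assertion is zero-width, the text it checks is not consumed and won't appear in the result.
Matches: at [5:7] → '58'.
`findall` yields the raw match text (1 of them) because the pattern has no groups.

['58']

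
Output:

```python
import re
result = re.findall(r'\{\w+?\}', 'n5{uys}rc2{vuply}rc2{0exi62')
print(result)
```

['{uys}', '{vuply}']

Since nothing is captured, `findall` lists the 2 matched substrings directly.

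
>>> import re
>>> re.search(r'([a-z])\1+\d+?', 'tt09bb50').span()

(0, 3)

The backreference `\1` re-matches whatever the first group consumed, character for character.
The match spans [0:3] → 'tt0'.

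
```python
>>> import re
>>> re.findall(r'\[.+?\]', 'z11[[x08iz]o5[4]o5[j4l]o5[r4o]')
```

The `?` after the quantifier makes it lazy — it takes as little as possible before letting the rest of the pattern try.
Walking the string: at [3:11] → '[[x08iz]'; at [13:16] → '[4]'; at [18:23] → '[j4l]'; at [25:30] → '[r4o]'.
Since nothing is captured, `findall` lists the 4 matched substrings directly.

['[[x08iz]', '[4]', '[j4l]', '[r4o]']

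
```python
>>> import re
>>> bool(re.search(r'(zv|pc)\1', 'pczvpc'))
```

False

`\1` is not a pattern — it's the concrete string captured by group 1, re-applied verbatim.
`re.search` scans for the first position where the pattern succeeds.
Here no position works, so the call returns None, and `bool(None)` is False.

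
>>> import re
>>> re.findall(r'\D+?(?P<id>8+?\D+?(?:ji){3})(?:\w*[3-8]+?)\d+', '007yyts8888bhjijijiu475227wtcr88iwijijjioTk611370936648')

['8888bhjijiji']

Pattern: one or more of a non-digit (lazy); then one or more of the literal '8' (lazy), then one or more of a non-digit (lazy), then the literal 'ji' repeated 3 times (captured as 'id'); then zero or more of a word character, then one or more of a character in [3-8] (lazy) (non-capturing group); then one or more of a digit.
Matches: at [3:55] match 'yyts8888bhjijijiu475227wtcr88iwijijjioTk611370936648', group 1 = '8888bhjijiji'.
One capturing group, so `findall` returns just the captured substring from the one match — 1 in all.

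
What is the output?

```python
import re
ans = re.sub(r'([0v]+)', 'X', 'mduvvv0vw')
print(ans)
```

Pattern: one or more of one of [0v] (captured).
Matches: at [3:8] → 'vvv0v'.
Every occurrence is swapped for 'X'.

mduXw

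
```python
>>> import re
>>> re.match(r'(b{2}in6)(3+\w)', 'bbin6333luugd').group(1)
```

Pattern: exactly 2 of the literal 'b', then the literal 'in6' (captured); then one or more of a literal '3', then a word character (captured).
`re.match` won't scan ahead — the pattern has to work from the very first character.
The match spans [0:9] → 'bbin6333l'.
Captured: group 1 = 'bbin6', group 2 = '333l'.

'bbin6'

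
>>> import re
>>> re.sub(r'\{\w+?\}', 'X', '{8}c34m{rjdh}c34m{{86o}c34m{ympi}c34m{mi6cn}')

Matches: at [0:3] → '{8}'; at [7:13] → '{rjdh}'; at [18:23] → '{86o}'; at [27:33] → '{ympi}'; at [37:44] → '{mi6cn}'.
Every occurrence is swapped for 'X'.

'Xc34mXc34m{Xc34mXc34mX'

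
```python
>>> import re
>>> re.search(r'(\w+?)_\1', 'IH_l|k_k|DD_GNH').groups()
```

The backreference `\1` re-matches whatever the first group consumed, character for character.
`re.search` scans for the first position where the pattern succeeds.
The match spans [5:8] → 'k_k'.
Captured: group 1 = 'k'.

('k',)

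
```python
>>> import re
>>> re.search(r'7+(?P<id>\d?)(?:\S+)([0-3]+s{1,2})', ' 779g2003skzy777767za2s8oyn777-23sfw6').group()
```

'779g2003skzy777767za2s8oyn777-23s'

The pattern matches one or more of a literal '7'; then optionally a digit (captured as 'id'); then one or more of a non-whitespace character (non-capturing group); then one or more of a character in [0-3], then 1 to 2 of the literal 's' (captured).
The match spans [1:34] → '779g2003skzy777767za2s8oyn777-23s'.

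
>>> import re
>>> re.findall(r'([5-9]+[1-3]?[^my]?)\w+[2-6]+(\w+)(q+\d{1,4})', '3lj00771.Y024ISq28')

This matches one or more of a character in [5-9], then optionally a character in [1-3], then optionally any character except [my] (captured); then one or more of a word character, then one or more of a character in [2-6]; then one or more of a word character (captured); then one or more of the literal 'q', then 1 to 4 of a digit (captured).
Walking the string: at [5:18] match '771.Y024ISq28', groups = ('771.', 'IS', 'q28').
Multiple groups make `findall` return tuples — one 3-tuple for the one match.

[('771.', 'IS', 'q28')]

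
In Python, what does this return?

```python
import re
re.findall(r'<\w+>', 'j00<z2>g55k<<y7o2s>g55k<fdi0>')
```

Matches: at [3:7] → '<z2>'; at [12:19] → '<y7o2s>'; at [23:29] → '<fdi0>'.
Since nothing is captured, `findall` lists the 3 matched substrings directly.

['<z2>', '<y7o2s>', '<fdi0>']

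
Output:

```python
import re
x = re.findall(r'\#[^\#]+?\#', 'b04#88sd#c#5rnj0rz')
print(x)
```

Matches: at [3:9] → '#88sd#'.
No capturing groups, so `findall` returns the 1 full match string.

['#88sd#']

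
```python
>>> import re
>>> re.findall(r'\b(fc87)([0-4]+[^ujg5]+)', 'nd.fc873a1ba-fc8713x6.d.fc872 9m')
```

[('fc87', '3a1ba-fc8713x6.d.fc872 9m')]

Pattern: a word boundary (`\b`, zero-width); then the literal 'f', then the literal 'c87' (captured); then one or more of a character in [0-4], then one or more of any character except [ujg5] (captured).
Matches: at [3:32] match 'fc873a1ba-fc8713x6.d.fc872 9m', groups = ('fc87', '3a1ba-fc8713x6.d.fc872 9m').
Multiple groups make `findall` return tuples — one 2-tuple for the one match.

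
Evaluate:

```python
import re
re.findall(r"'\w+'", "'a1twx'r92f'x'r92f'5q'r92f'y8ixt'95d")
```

Matches: at [0:7] → "'a1twx'"; at [11:14] → "'x'"; at [18:22] → "'5q'"; at [26:33] → "'y8ixt'".
`findall` yields the raw match text (4 of them) because the pattern has no groups.

["'a1twx'", "'x'", "'5q'", "'y8ixt'"]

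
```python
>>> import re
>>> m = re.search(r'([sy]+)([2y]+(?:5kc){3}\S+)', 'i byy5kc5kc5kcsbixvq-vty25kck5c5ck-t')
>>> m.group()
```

'yy5kc5kc5kcsbixvq-vty25kck5c5ck-t'

The pattern matches one or more of one of [sy] (captured); then one or more of one of [2y], then the literal '5kc' repeated 3 times, then one or more of a non-whitespace character (captured).
`search` walks the string left to right and returns the first match it finds.
The match spans [3:36] → 'yy5kc5kc5kcsbixvq-vty25kck5c5ck-t'.
Captured: group 1 = 'y', group 2 = 'y5kc5kc5kcsbixvq-vty25kck5c5ck-t'.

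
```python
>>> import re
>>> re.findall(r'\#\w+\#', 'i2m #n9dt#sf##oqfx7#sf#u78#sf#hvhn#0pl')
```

['#n9dt#', '#oqfx7#', '#u78#', '#hvhn#']

Matches: at [4:10] → '#n9dt#'; at [13:20] → '#oqfx7#'; at [22:27] → '#u78#'; at [29:35] → '#hvhn#'.
With no groups in the pattern, `findall` gives back each whole match — 4 here.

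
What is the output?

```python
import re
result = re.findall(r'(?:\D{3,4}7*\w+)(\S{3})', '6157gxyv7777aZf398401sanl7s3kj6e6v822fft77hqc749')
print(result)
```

['749']

This matches 3 to 4 of a non-digit, then zero or more of a literal '7', then one or more of a word character (non-capturing group); then exactly 3 of a non-whitespace character (captured).
Walking the string: at [4:48] match 'gxyv7777aZf398401sanl7s3kj6e6v822fft77hqc749', group 1 = '749'.
With a single group, `findall` returns only what that group captured — 1 item.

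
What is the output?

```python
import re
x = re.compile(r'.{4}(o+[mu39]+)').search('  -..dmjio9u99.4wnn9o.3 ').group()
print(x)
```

dmjio9u99

The match spans [5:14] → 'dmjio9u99'.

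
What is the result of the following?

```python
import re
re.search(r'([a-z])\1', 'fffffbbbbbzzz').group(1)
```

The match spans [0:2] → 'ff'.
Captured: group 1 = 'f'.

'f'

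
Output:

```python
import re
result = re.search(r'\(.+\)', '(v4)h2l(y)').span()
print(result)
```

The match spans [0:10] → '(v4)h2l(y)'.

(0, 10)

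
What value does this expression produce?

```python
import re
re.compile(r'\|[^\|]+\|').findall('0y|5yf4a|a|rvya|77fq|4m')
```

No capturing groups, so `findall` returns the 2 full match strings.

['|5yf4a|', '|rvya|']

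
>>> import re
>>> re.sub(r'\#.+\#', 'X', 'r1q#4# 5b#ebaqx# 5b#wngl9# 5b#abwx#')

'r1qX'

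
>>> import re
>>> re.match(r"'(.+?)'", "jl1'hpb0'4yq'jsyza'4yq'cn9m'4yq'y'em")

None

`re.match` won't scan ahead — the pattern has to work from the very first character.
Here position 0 doesn't satisfy it, so the call returns None.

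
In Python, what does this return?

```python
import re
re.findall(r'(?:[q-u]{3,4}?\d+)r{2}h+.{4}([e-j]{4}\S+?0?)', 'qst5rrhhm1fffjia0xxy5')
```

['ffjia0']

A `+?`/`*?`/`{m,n}?` starts at its minimum and grows only as far as needed for what follows to match.
Because there's exactly one group, `findall` drops the full match and keeps group 1 from the one hit.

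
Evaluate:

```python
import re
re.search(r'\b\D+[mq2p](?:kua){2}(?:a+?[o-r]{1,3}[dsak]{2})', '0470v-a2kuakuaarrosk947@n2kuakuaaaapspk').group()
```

Pattern: a word boundary (`\b`, zero-width); then one or more of a non-digit, then one of [mq2p], then the literal 'kua' repeated 2 times; then one or more of the literal 'a' (lazy), then 1 to 3 of a character in [o-r], then exactly 2 of one of [dsak] (non-capturing group).
`re.search` tries every starting position until one works.
The match spans [5:20] → '-a2kuakuaarrosk'.

'-a2kuakuaarrosk'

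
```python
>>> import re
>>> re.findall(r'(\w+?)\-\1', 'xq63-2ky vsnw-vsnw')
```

['vsnw']

`\1` is not a pattern — it's the concrete string captured by group 1, re-applied verbatim.
`findall` collects group 1 from the one match (1 total).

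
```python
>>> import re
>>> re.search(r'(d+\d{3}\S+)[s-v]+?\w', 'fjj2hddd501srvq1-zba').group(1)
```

'ddd501sr'

This matches one or more of a literal 'd', then exactly 3 of a digit, then one or more of a non-whitespace character (captured); then one or more of a character in [s-v] (lazy), then a word character.
`re.search` scans for the first position where the pattern succeeds.
The match spans [5:15] → 'ddd501srvq'.
Captured: group 1 = 'ddd501sr'.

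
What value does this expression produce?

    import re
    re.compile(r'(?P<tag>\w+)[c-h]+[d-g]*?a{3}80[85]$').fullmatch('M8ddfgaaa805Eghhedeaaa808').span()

(0, 25)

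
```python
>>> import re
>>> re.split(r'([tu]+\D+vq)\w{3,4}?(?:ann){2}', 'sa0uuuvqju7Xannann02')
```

This matches one or more of one of [tu], then one or more of a non-digit, then the literal 'vq' (captured); then 3 to 4 of a word character (lazy), then the literal 'ann' repeated 2 times.
Because the pattern has a capturing group, `split` also inserts each captured text between the pieces.

['sa0', 'uuuvq', '02']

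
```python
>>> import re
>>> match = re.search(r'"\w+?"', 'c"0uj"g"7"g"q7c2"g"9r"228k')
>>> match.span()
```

Unlike `match`, `search` isn't anchored — it looks for the pattern anywhere in the string.
The match spans [1:6] → '"0uj"'.

(1, 6)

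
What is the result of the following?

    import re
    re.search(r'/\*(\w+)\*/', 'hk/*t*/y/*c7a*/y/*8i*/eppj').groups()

('t',)

The match spans [2:7] → '/*t*/'.
Captured: group 1 = 't'.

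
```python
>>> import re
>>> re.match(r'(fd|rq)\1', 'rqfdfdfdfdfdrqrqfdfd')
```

None

After group 1 captures some text, `\1` only succeeds where that same text appears again.
`re.match` only tries the pattern at the start of the string.
Here position 0 doesn't satisfy it, so the call returns None.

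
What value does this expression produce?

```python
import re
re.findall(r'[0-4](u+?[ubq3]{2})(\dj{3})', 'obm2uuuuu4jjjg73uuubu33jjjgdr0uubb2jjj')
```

[('uuuuu', '4jjj'), ('uubb', '2jjj')]

2 groups means each result is a tuple of 2 captured strings — 2 here.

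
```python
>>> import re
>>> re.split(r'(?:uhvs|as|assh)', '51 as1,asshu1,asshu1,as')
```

['51 ', '1,', 'shu1,', 'shu1,', '']

Branches in `(...|...)` are attempted left-to-right; the first branch that allows the whole pattern to succeed is taken.
Matches to split on: at [3:5] → 'as'; at [7:9] → 'as'; at [14:16] → 'as'; at [21:23] → 'as'.
Each match becomes a cut point; 5 segments remain.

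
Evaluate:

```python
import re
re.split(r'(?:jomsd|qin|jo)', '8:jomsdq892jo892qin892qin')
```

Alternation isn't longest-match — the leftmost alternative that fits at this position is chosen.
Matches to split on: at [2:7] → 'jomsd'; at [11:13] → 'jo'; at [16:19] → 'qin'; at [22:25] → 'qin'.
Splitting on the pattern gives 5 pieces.

['8:', 'q892', '892', '892', '']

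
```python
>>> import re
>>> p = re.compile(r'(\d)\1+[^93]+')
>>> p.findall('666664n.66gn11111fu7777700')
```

['6']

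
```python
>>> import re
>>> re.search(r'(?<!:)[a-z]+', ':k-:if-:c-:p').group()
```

'f'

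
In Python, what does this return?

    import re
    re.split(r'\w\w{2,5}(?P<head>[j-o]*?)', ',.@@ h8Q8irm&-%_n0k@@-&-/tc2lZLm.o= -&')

The pattern matches a word character, then 2 to 5 of a word character; then zero or more of a character in [j-o] (lazy) (captured as 'head').
A non-greedy quantifier consumes as few characters as it can — just enough that the remainder of the pattern still matches from where it stops; whatever follows it matches normally.
Matches to split on: at [5:11] → 'h8Q8ir'; at [15:19] → '_n0k'; at [25:31] → 'tc2lZL'.
The group in the pattern means `split` returns the separators' captures alongside the pieces.

[',.@@ ', '', 'm&-%', '', '@@-&-/', '', 'm.o= -&']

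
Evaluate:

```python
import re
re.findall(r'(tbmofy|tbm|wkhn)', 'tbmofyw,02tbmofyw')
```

['tbmofy', 'tbmofy']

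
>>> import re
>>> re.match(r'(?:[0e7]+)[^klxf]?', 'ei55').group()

`match` is anchored at position 0; if the pattern doesn't fit there, it returns None.
The match spans [0:2] → 'ei'.

'ei'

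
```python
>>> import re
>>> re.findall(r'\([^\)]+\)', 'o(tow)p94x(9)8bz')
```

['(tow)', '(9)']

Matches: at [1:6] → '(tow)'; at [10:13] → '(9)'.
Since nothing is captured, `findall` lists the 2 matched substrings directly.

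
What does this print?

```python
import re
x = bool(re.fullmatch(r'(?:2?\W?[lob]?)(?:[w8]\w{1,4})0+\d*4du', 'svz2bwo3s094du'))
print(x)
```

False

This matches optionally the literal '2', then optionally a non-word character, then optionally one of [lob] (non-capturing group); then one of [w8], then 1 to 4 of a word character (non-capturing group); then one or more of a literal '0', then zero or more of a digit, then the literal '4du'.
`re.fullmatch` requires the pattern to consume the entire string.
Here there's no way to consume every character, so the call returns None, and `bool(None)` is False.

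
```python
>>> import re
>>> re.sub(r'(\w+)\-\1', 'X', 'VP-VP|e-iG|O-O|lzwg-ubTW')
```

'X|e-iG|X|lzwg-ubTW'

After group 1 captures some text, `\1` only succeeds where that same text appears again.
Matches: at [0:5] → 'VP-VP'; at [11:14] → 'O-O'.
`sub` substitutes 'X' at each match site.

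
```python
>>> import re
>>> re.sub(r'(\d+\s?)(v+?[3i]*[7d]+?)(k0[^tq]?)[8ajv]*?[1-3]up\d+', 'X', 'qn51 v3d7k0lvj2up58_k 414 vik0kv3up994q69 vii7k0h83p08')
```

This matches one or more of a digit, then optionally whitespace (captured); then one or more of the literal 'v' (lazy), then zero or more of one of [3i], then one or more of one of [7d] (lazy) (captured); then the literal 'k0', then optionally any character except [tq] (captured); then zero or more of one of [8ajv] (lazy), then a character in [1-3], then the literal 'up'; then one or more of a digit.
Matches: at [2:19] → '51 v3d7k0lvj2up58'.
Each match is replaced by 'X'.

'qnX_k 414 vik0kv3up994q69 vii7k0h83p08'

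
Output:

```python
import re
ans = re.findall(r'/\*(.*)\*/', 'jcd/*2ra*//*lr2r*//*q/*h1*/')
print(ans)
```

['2ra*//*lr2r*//*q/*h1']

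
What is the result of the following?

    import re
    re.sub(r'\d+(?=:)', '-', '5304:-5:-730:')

'-:--:--:'

Lookahead/lookbehind check context without consuming it, so the matched span excludes the asserted characters.
Matches: at [0:4] → '5304'; at [6:7] → '5'; at [9:12] → '730'.
Each match is replaced by '-'.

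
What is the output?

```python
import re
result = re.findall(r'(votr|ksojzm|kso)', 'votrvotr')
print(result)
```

['votr', 'votr']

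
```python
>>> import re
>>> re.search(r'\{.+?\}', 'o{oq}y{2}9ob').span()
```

(1, 5)

The match spans [1:5] → '{oq}'.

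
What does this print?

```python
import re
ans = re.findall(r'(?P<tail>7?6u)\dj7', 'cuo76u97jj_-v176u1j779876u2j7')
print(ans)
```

['76u', '76u']

Because there's exactly one group, `findall` drops the full match and keeps group 1 from each hit.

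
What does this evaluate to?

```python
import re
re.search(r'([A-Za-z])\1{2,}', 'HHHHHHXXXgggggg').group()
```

After group 1 captures some text, `\1` only succeeds where that same text appears again.
`re.search` tries every starting position until one works.
The match spans [0:6] → 'HHHHHH'.
Captured: group 1 = 'H'.

'HHHHHH'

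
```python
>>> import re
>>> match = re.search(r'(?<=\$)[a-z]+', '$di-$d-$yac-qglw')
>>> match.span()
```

(1, 3)

The lookaround is zero-width — it requires the adjacent text to match without consuming it, so the asserted text isn't part of the match.
`search` walks the string left to right and returns the first match it finds.
The match spans [1:3] → 'di'.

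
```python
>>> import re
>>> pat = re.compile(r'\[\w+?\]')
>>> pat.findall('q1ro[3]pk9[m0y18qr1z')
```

['[3]']

Matches: at [4:7] → '[3]'.
Since nothing is captured, `findall` lists the 1 matched substring directly.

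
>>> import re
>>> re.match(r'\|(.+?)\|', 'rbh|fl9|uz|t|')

`re.match` only tries the pattern at the start of the string.
Here the pattern fails at index 0, so the call returns None.

None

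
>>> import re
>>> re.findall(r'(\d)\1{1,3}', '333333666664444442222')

`\1` has to match the exact text group 1 already captured.
Scanning left to right: at [0:4] match '3333', group 1 = '3'; at [4:6] match '33', group 1 = '3'; at [6:10] match '6666', group 1 = '6'; at [11:15] match '4444', group 1 = '4'; at [15:17] match '44', group 1 = '4'; ….
Because there's exactly one group, `findall` drops the full match and keeps group 1 from each hit.

['3', '3', '6', '4', '4', '2']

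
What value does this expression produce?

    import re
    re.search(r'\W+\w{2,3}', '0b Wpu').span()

The match spans [2:6] → ' Wpu'.

(2, 6)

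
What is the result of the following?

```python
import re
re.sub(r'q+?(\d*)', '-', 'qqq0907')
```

'---'

The pattern matches one or more of a literal 'q' (lazy); then zero or more of a digit (captured).
Because the quantifier is non-greedy, it stops expanding at the earliest point where the rest of the pattern can succeed.
Matches: at [0:1] → 'q'; at [1:2] → 'q'; at [2:7] → 'q0907'.
`sub` substitutes '-' at each match site.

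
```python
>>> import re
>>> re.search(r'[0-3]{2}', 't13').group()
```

'13'

The match spans [1:3] → '13'.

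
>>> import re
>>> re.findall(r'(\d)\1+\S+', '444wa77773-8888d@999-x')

['4']

`\1` has to match the exact text group 1 already captured.
With a single group, `findall` returns only what that group captured — 1 item.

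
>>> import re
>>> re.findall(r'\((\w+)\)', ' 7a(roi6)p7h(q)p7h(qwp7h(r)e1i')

['roi6', 'q', 'r']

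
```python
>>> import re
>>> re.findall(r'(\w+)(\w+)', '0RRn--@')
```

This matches one or more of a word character (captured); then one or more of a word character (captured).
Walking the string: at [0:4] match '0RRn', groups = ('0RR', 'n').
With 2 capturing groups, `findall` returns a 2-tuple per match.

[('0RR', 'n')]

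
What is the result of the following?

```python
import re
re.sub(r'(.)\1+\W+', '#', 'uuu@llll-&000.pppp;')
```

`\1` is not a pattern — it's the concrete string captured by group 1, re-applied verbatim.
Matches: at [0:4] → 'uuu@'; at [4:10] → 'llll-&'; at [10:14] → '000.'; at [14:19] → 'pppp;'.
Each match is replaced by '#'.

'####'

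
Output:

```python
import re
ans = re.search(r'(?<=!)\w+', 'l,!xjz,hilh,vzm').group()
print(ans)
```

The lookaround is zero-width — it requires the adjacent text to match without consuming it, so the asserted text isn't part of the match.
`re.search` tries every starting position until one works.
The match spans [3:6] → 'xjz'.

xjz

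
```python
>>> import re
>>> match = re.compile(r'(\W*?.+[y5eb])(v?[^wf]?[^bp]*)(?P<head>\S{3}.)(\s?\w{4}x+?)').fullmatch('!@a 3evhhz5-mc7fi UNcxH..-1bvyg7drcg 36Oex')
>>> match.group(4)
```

Pattern: zero or more of a non-word character (lazy), then one or more of any character, then one of [y5eb] (captured); then optionally the literal 'v', then optionally any character except [wf], then zero or more of any character except [bp] (captured); then exactly 3 of a non-whitespace character, then any character (captured as 'head'); then optionally whitespace, then exactly 4 of a word character, then one or more of the literal 'x' (lazy) (captured).
`re.fullmatch` requires the pattern to consume the entire string.
The match spans [0:42] → '!@a 3evhhz5-mc7fi UNcxH..-1bvyg7drcg 36Oex'.
Captured: group 1 = '!@a 3evhhz5-mc7fi UNcxH..-1bvy', group 2 = 'g7d', group 3 = 'rcg ', group 4 = '36Oex'.

'36Oex'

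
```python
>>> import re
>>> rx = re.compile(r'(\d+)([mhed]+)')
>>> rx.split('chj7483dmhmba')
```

The pattern matches one or more of a digit (captured); then one or more of one of [mhed] (captured).
Matches to split on: at [3:11] → '7483dmhm'.
With a capturing group present, the delimiter's captured portion is kept in the result list.

['chj', '7483', 'dmhm', 'ba']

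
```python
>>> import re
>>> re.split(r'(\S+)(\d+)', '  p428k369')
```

Pattern: one or more of a non-whitespace character (captured); then one or more of a digit (captured).
Matches to split on: at [2:10] → 'p428k369'.
Because the pattern has a capturing group, `split` also inserts each captured text between the pieces.

['  ', 'p428k36', '9', '']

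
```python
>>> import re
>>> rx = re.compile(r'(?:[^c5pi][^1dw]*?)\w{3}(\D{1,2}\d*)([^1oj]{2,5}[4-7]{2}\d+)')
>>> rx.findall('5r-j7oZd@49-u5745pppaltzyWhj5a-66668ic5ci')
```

[('Zd', '@49-u5745'), ('hj5', 'a-66668')]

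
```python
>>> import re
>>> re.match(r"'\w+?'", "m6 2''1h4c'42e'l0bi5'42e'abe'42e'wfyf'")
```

`re.match` only tries the pattern at the start of the string.
Here position 0 doesn't satisfy it, so the call returns None.

None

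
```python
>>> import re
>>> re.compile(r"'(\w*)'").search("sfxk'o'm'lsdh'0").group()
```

Unlike `match`, `search` isn't anchored — it looks for the pattern anywhere in the string.
The match spans [4:7] → "'o'".
Captured: group 1 = 'o'.

"'o'"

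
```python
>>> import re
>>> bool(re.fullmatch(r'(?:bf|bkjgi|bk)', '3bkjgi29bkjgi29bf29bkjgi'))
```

For `fullmatch`, every character of the input must be accounted for by the pattern.
Here the string isn't matched end-to-end, so the call returns None, and `bool(None)` is False.

False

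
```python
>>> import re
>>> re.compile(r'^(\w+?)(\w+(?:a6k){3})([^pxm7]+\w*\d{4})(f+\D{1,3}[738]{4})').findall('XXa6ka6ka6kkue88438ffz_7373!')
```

This matches anchored at the start of the string; then one or more of a word character (lazy) (captured); then one or more of a word character, then the literal 'a6k' repeated 3 times (captured); then one or more of any character except [pxm7], then zero or more of a word character, then exactly 4 of a digit (captured); then one or more of a literal 'f', then 1 to 3 of a non-digit, then exactly 4 of one of [738] (captured).
Matches: at [0:27] match 'XXa6ka6ka6kkue88438ffz_7373', groups = ('X', 'Xa6ka6ka6k', 'kue88438', 'ffz_7373').
Multiple groups make `findall` return tuples — one 4-tuple for the one match.

[('X', 'Xa6ka6ka6k', 'kue88438', 'ffz_7373')]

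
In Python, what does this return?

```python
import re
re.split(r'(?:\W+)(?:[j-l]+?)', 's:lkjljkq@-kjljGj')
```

['s', 'kjljkq', 'jljGj']

The `?` after the quantifier makes it lazy — it takes as little as possible before letting the rest of the pattern try.
`split` removes every match and returns the 3 fragments in between.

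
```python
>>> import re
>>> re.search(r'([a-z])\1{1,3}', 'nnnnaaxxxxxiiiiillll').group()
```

'nnnn'

After group 1 captures some text, `\1` only succeeds where that same text appears again.
`re.search` scans for the first position where the pattern succeeds.
The match spans [0:4] → 'nnnn'.
Captured: group 1 = 'n'.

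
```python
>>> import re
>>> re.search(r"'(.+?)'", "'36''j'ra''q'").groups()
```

With the lazy modifier that quantifier settles for the fewest repetitions that let the rest of the pattern succeed (the atoms after it are unaffected and can still be greedy).
`re.search` tries every starting position until one works.
The match spans [0:4] → "'36'".
Captured: group 1 = '36'.

('36',)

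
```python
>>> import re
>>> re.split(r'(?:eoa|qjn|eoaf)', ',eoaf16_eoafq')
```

Alternation isn't longest-match — the leftmost alternative that fits at this position is chosen.
Matches to split on: at [1:4] → 'eoa'; at [8:11] → 'eoa'.
Splitting on the pattern gives 3 pieces.

[',', 'f16_', 'fq']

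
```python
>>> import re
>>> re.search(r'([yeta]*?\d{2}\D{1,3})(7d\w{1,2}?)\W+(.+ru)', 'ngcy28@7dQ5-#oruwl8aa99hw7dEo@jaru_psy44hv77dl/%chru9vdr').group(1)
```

'y28@'

Pattern: zero or more of one of [yeta] (lazy), then exactly 2 of a digit, then 1 to 3 of a non-digit (captured); then the literal '7d', then 1 to 2 of a word character (lazy) (captured); then one or more of a non-word character; then one or more of any character, then the literal 'ru' (captured).
`re.search` tries every starting position until one works.
The match spans [3:52] → 'y28@7dQ5-#oruwl8aa99hw7dEo@jaru_psy44hv77dl/%chru'.
Captured: group 1 = 'y28@', group 2 = '7dQ5', group 3 = 'oruwl8aa99hw7dEo@jaru_psy44hv77dl/%chru'.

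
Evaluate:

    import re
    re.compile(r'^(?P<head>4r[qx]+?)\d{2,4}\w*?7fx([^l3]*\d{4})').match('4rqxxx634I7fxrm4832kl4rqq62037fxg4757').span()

`match` is anchored at position 0; if the pattern doesn't fit there, it returns None.
The match spans [0:19] → '4rqxxx634I7fxrm4832'.

(0, 19)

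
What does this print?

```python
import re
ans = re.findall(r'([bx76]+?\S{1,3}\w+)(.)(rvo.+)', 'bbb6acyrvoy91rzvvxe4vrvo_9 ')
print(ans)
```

[('bbb6acyrvoy91rzvvxe4', 'v', 'rvo_9 ')]

Pattern: one or more of one of [bx76] (lazy), then 1 to 3 of a non-whitespace character, then one or more of a word character (captured); then any character (captured); then the literal 'rvo', then one or more of any character (captured).
Matches: at [0:27] match 'bbb6acyrvoy91rzvvxe4vrvo_9 ', groups = ('bbb6acyrvoy91rzvvxe4', 'v', 'rvo_9 ').
Multiple groups make `findall` return tuples — one 3-tuple for the one match.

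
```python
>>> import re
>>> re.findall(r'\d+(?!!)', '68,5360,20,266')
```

['68', '5360', '20', '266']

The negative lookaround is zero-width — it rules out positions where the adjacent text would match, without consuming anything.
Scanning left to right: at [0:2] → '68'; at [3:7] → '5360'; at [8:10] → '20'; at [11:14] → '266'.
No capturing groups, so `findall` returns the 4 full match strings.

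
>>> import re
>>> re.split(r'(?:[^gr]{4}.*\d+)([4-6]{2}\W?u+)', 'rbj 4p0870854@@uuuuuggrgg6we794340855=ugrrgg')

The group in the pattern means `split` returns the separators' captures alongside the pieces.

['r', '55=u', 'grrgg']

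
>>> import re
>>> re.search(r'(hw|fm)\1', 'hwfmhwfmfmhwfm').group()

After group 1 captures some text, `\1` only succeeds where that same text appears again.
`re.search` scans for the first position where the pattern succeeds.
The match spans [6:10] → 'fmfm'.
Captured: group 1 = 'fm'.

'fmfm'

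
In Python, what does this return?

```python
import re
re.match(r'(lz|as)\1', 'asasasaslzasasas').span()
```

(0, 4)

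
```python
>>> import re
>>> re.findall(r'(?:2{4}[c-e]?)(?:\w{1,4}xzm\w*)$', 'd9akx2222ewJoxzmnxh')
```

['2222ewJoxzmnxh']

Pattern: exactly 4 of the literal '2', then optionally a character in [c-e] (non-capturing group); then 1 to 4 of a word character, then the literal 'xzm', then zero or more of a word character (non-capturing group); then anchored at the end.
Scanning left to right: at [5:19] → '2222ewJoxzmnxh'.
Since nothing is captured, `findall` lists the 1 matched substring directly.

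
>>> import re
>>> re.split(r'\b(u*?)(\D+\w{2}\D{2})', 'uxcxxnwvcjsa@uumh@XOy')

['', '', 'uxcxxnwvcjsa@uumh@X', 'Oy']

The `?` after the quantifier makes it lazy — it takes as little as possible before letting the rest of the pattern try.
`re.split` interleaves the captured-group text with the surrounding fragments.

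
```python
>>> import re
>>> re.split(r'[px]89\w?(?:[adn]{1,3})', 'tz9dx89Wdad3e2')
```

['tz9d', '3e2']

The pattern matches one of [px], then the literal '89'; then optionally a word character; then 1 to 3 of one of [adn] (non-capturing group).
Each match becomes a cut point; 2 segments remain.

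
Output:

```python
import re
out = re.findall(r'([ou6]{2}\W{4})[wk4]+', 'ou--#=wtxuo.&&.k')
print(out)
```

['ou--#=', 'uo.&&.']

The pattern matches exactly 2 of one of [ou6], then exactly 4 of a non-word character (captured); then one or more of one of [wk4].
Walking the string: at [0:7] match 'ou--#=w', group 1 = 'ou--#='; at [9:16] match 'uo.&&.k', group 1 = 'uo.&&.'.
One capturing group, so `findall` returns just the captured substring from each match — 2 in all.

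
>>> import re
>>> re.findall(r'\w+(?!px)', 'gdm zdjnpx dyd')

['gdm', 'zdjnpx', 'dyd']

A negative assertion filters positions out without eating any characters.
Scanning left to right: at [0:3] → 'gdm'; at [4:10] → 'zdjnpx'; at [11:14] → 'dyd'.
With no groups in the pattern, `findall` gives back each whole match — 3 here.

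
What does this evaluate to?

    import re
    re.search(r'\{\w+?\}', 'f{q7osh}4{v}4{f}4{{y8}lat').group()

'{q7osh}'

The match spans [1:8] → '{q7osh}'.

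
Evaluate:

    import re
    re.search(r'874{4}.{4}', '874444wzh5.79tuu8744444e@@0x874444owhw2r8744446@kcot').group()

Pattern: the literal '87', then exactly 4 of a literal '4'; then exactly 4 of any character.
`re.search` tries every starting position until one works.
The match spans [0:10] → '874444wzh5'.

'874444wzh5'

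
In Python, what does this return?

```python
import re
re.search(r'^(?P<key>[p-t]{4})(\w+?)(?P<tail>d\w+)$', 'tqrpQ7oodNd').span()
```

(0, 11)

Pattern: anchored at the start of the string; then exactly 4 of a character in [p-t] (captured as 'key'); then one or more of a word character (lazy) (captured); then the literal 'd', then one or more of a word character (captured as 'tail'); then anchored at the end.
`search` walks the string left to right and returns the first match it finds.
The match spans [0:11] → 'tqrpQ7oodNd'.
Captured: group 1 = 'tqrp', group 2 = 'Q7oo', group 3 = 'dNd'.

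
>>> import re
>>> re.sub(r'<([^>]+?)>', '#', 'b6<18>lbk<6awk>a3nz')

'b6#lbk#a3nz'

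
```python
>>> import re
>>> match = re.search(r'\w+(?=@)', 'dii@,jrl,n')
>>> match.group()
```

The positive lookaround only admits positions where the adjacent text matches; those characters stay outside the span.
The match spans [0:3] → 'dii'.

'dii'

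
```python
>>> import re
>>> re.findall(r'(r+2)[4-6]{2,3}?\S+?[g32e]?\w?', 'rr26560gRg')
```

One capturing group, so `findall` returns just the captured substring from the one match — 1 in all.

['rr2']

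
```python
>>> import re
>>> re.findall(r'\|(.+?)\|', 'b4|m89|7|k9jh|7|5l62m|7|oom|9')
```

['m89', 'k9jh', '5l62m', 'oom']

Lazy quantifiers expand one character at a time until the remainder of the pattern can match.
`findall` collects group 1 from each match (4 total).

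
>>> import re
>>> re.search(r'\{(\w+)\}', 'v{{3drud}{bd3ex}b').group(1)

'3drud'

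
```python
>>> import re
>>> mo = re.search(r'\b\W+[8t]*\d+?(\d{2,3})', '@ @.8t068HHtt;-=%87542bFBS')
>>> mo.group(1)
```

This matches a word boundary (`\b`, zero-width); then one or more of a non-word character, then zero or more of one of [8t]; then one or more of a digit (lazy); then 2 to 3 of a digit (captured).
Because the quantifier is non-greedy, it stops expanding at the earliest point where the rest of the pattern can succeed.
Unlike `match`, `search` isn't anchored — it looks for the pattern anywhere in the string.
The match spans [13:22] → ';-=%87542'.
Captured: group 1 = '542'.

'542'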